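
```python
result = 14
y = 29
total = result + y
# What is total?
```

Answer: 43

Derivation:
Trace (tracking total):
result = 14  # -> result = 14
y = 29  # -> y = 29
total = result + y  # -> total = 43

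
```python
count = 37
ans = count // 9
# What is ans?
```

Answer: 4

Derivation:
Trace (tracking ans):
count = 37  # -> count = 37
ans = count // 9  # -> ans = 4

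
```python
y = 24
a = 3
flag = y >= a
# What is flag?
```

Trace (tracking flag):
y = 24  # -> y = 24
a = 3  # -> a = 3
flag = y >= a  # -> flag = True

Answer: True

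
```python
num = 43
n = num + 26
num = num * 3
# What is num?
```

Trace (tracking num):
num = 43  # -> num = 43
n = num + 26  # -> n = 69
num = num * 3  # -> num = 129

Answer: 129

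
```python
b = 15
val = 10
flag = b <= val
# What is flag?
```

Trace (tracking flag):
b = 15  # -> b = 15
val = 10  # -> val = 10
flag = b <= val  # -> flag = False

Answer: False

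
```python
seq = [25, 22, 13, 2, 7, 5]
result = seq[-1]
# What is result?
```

Trace (tracking result):
seq = [25, 22, 13, 2, 7, 5]  # -> seq = [25, 22, 13, 2, 7, 5]
result = seq[-1]  # -> result = 5

Answer: 5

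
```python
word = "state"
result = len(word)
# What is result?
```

Trace (tracking result):
word = 'state'  # -> word = 'state'
result = len(word)  # -> result = 5

Answer: 5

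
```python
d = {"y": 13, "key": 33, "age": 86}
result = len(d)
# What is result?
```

Answer: 3

Derivation:
Trace (tracking result):
d = {'y': 13, 'key': 33, 'age': 86}  # -> d = {'y': 13, 'key': 33, 'age': 86}
result = len(d)  # -> result = 3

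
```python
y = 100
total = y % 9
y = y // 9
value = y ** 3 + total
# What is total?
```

Trace (tracking total):
y = 100  # -> y = 100
total = y % 9  # -> total = 1
y = y // 9  # -> y = 11
value = y ** 3 + total  # -> value = 1332

Answer: 1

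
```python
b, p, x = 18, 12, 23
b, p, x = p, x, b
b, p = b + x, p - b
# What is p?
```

Answer: 11

Derivation:
Trace (tracking p):
b, p, x = (18, 12, 23)  # -> b = 18, p = 12, x = 23
b, p, x = (p, x, b)  # -> b = 12, p = 23, x = 18
b, p = (b + x, p - b)  # -> b = 30, p = 11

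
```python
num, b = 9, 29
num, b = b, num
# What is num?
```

Trace (tracking num):
num, b = (9, 29)  # -> num = 9, b = 29
num, b = (b, num)  # -> num = 29, b = 9

Answer: 29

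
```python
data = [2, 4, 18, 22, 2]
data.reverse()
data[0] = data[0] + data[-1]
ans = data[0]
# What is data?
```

Answer: [4, 22, 18, 4, 2]

Derivation:
Trace (tracking data):
data = [2, 4, 18, 22, 2]  # -> data = [2, 4, 18, 22, 2]
data.reverse()  # -> data = [2, 22, 18, 4, 2]
data[0] = data[0] + data[-1]  # -> data = [4, 22, 18, 4, 2]
ans = data[0]  # -> ans = 4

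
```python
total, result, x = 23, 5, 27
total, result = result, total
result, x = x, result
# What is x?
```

Answer: 23

Derivation:
Trace (tracking x):
total, result, x = (23, 5, 27)  # -> total = 23, result = 5, x = 27
total, result = (result, total)  # -> total = 5, result = 23
result, x = (x, result)  # -> result = 27, x = 23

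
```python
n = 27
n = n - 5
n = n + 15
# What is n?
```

Trace (tracking n):
n = 27  # -> n = 27
n = n - 5  # -> n = 22
n = n + 15  # -> n = 37

Answer: 37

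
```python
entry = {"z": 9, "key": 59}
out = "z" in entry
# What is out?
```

Trace (tracking out):
entry = {'z': 9, 'key': 59}  # -> entry = {'z': 9, 'key': 59}
out = 'z' in entry  # -> out = True

Answer: True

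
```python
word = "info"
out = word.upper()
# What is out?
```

Answer: 'INFO'

Derivation:
Trace (tracking out):
word = 'info'  # -> word = 'info'
out = word.upper()  # -> out = 'INFO'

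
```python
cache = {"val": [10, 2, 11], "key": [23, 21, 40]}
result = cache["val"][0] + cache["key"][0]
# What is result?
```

Trace (tracking result):
cache = {'val': [10, 2, 11], 'key': [23, 21, 40]}  # -> cache = {'val': [10, 2, 11], 'key': [23, 21, 40]}
result = cache['val'][0] + cache['key'][0]  # -> result = 33

Answer: 33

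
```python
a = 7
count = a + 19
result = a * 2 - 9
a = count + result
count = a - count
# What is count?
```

Answer: 5

Derivation:
Trace (tracking count):
a = 7  # -> a = 7
count = a + 19  # -> count = 26
result = a * 2 - 9  # -> result = 5
a = count + result  # -> a = 31
count = a - count  # -> count = 5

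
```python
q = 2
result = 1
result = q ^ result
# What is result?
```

Answer: 3

Derivation:
Trace (tracking result):
q = 2  # -> q = 2
result = 1  # -> result = 1
result = q ^ result  # -> result = 3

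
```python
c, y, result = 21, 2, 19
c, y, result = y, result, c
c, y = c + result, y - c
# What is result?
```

Answer: 21

Derivation:
Trace (tracking result):
c, y, result = (21, 2, 19)  # -> c = 21, y = 2, result = 19
c, y, result = (y, result, c)  # -> c = 2, y = 19, result = 21
c, y = (c + result, y - c)  # -> c = 23, y = 17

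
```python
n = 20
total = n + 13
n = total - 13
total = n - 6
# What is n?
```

Answer: 20

Derivation:
Trace (tracking n):
n = 20  # -> n = 20
total = n + 13  # -> total = 33
n = total - 13  # -> n = 20
total = n - 6  # -> total = 14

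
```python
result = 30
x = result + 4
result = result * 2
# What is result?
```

Trace (tracking result):
result = 30  # -> result = 30
x = result + 4  # -> x = 34
result = result * 2  # -> result = 60

Answer: 60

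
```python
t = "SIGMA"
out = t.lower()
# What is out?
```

Answer: 'sigma'

Derivation:
Trace (tracking out):
t = 'SIGMA'  # -> t = 'SIGMA'
out = t.lower()  # -> out = 'sigma'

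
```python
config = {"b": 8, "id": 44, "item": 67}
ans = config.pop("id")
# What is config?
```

Answer: {'b': 8, 'item': 67}

Derivation:
Trace (tracking config):
config = {'b': 8, 'id': 44, 'item': 67}  # -> config = {'b': 8, 'id': 44, 'item': 67}
ans = config.pop('id')  # -> ans = 44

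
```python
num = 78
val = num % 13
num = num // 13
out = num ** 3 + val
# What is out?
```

Trace (tracking out):
num = 78  # -> num = 78
val = num % 13  # -> val = 0
num = num // 13  # -> num = 6
out = num ** 3 + val  # -> out = 216

Answer: 216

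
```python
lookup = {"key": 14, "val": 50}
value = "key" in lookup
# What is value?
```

Answer: True

Derivation:
Trace (tracking value):
lookup = {'key': 14, 'val': 50}  # -> lookup = {'key': 14, 'val': 50}
value = 'key' in lookup  # -> value = True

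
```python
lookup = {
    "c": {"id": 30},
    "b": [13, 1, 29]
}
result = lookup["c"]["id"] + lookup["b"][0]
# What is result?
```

Answer: 43

Derivation:
Trace (tracking result):
lookup = {'c': {'id': 30}, 'b': [13, 1, 29]}  # -> lookup = {'c': {'id': 30}, 'b': [13, 1, 29]}
result = lookup['c']['id'] + lookup['b'][0]  # -> result = 43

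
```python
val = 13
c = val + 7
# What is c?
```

Trace (tracking c):
val = 13  # -> val = 13
c = val + 7  # -> c = 20

Answer: 20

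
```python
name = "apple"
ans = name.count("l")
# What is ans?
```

Trace (tracking ans):
name = 'apple'  # -> name = 'apple'
ans = name.count('l')  # -> ans = 1

Answer: 1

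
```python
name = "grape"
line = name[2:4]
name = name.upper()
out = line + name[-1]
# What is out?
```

Trace (tracking out):
name = 'grape'  # -> name = 'grape'
line = name[2:4]  # -> line = 'ap'
name = name.upper()  # -> name = 'GRAPE'
out = line + name[-1]  # -> out = 'apE'

Answer: 'apE'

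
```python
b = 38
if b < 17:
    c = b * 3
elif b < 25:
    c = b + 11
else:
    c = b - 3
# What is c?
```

Trace (tracking c):
b = 38  # -> b = 38
if b < 17:  # condition is False
elif b < 25:  # condition is False
else:
    c = b - 3  # -> c = 35

Answer: 35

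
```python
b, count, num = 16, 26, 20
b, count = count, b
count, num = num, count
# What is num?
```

Trace (tracking num):
b, count, num = (16, 26, 20)  # -> b = 16, count = 26, num = 20
b, count = (count, b)  # -> b = 26, count = 16
count, num = (num, count)  # -> count = 20, num = 16

Answer: 16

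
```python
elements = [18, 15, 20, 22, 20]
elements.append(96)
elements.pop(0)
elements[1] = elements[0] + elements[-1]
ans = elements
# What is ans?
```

Answer: [15, 111, 22, 20, 96]

Derivation:
Trace (tracking ans):
elements = [18, 15, 20, 22, 20]  # -> elements = [18, 15, 20, 22, 20]
elements.append(96)  # -> elements = [18, 15, 20, 22, 20, 96]
elements.pop(0)  # -> elements = [15, 20, 22, 20, 96]
elements[1] = elements[0] + elements[-1]  # -> elements = [15, 111, 22, 20, 96]
ans = elements  # -> ans = [15, 111, 22, 20, 96]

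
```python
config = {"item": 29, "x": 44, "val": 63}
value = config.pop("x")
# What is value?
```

Trace (tracking value):
config = {'item': 29, 'x': 44, 'val': 63}  # -> config = {'item': 29, 'x': 44, 'val': 63}
value = config.pop('x')  # -> value = 44

Answer: 44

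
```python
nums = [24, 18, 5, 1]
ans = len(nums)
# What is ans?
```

Trace (tracking ans):
nums = [24, 18, 5, 1]  # -> nums = [24, 18, 5, 1]
ans = len(nums)  # -> ans = 4

Answer: 4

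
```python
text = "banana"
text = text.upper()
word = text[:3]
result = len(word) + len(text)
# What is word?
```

Answer: 'BAN'

Derivation:
Trace (tracking word):
text = 'banana'  # -> text = 'banana'
text = text.upper()  # -> text = 'BANANA'
word = text[:3]  # -> word = 'BAN'
result = len(word) + len(text)  # -> result = 9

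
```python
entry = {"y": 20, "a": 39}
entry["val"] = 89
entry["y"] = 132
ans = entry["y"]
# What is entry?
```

Answer: {'y': 132, 'a': 39, 'val': 89}

Derivation:
Trace (tracking entry):
entry = {'y': 20, 'a': 39}  # -> entry = {'y': 20, 'a': 39}
entry['val'] = 89  # -> entry = {'y': 20, 'a': 39, 'val': 89}
entry['y'] = 132  # -> entry = {'y': 132, 'a': 39, 'val': 89}
ans = entry['y']  # -> ans = 132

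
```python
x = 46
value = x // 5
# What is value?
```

Answer: 9

Derivation:
Trace (tracking value):
x = 46  # -> x = 46
value = x // 5  # -> value = 9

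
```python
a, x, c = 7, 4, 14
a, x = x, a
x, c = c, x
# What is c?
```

Trace (tracking c):
a, x, c = (7, 4, 14)  # -> a = 7, x = 4, c = 14
a, x = (x, a)  # -> a = 4, x = 7
x, c = (c, x)  # -> x = 14, c = 7

Answer: 7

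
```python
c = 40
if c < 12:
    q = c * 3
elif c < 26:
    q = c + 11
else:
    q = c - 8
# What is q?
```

Answer: 32

Derivation:
Trace (tracking q):
c = 40  # -> c = 40
if c < 12:  # condition is False
elif c < 26:  # condition is False
else:
    q = c - 8  # -> q = 32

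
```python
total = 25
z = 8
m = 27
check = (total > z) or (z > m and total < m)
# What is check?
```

Answer: True

Derivation:
Trace (tracking check):
total = 25  # -> total = 25
z = 8  # -> z = 8
m = 27  # -> m = 27
check = total > z or (z > m and total < m)  # -> check = True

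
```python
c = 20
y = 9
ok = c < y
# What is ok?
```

Trace (tracking ok):
c = 20  # -> c = 20
y = 9  # -> y = 9
ok = c < y  # -> ok = False

Answer: False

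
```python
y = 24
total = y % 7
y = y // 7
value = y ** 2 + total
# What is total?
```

Answer: 3

Derivation:
Trace (tracking total):
y = 24  # -> y = 24
total = y % 7  # -> total = 3
y = y // 7  # -> y = 3
value = y ** 2 + total  # -> value = 12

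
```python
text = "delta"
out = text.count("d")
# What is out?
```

Trace (tracking out):
text = 'delta'  # -> text = 'delta'
out = text.count('d')  # -> out = 1

Answer: 1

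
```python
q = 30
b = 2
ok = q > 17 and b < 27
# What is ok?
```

Trace (tracking ok):
q = 30  # -> q = 30
b = 2  # -> b = 2
ok = q > 17 and b < 27  # -> ok = True

Answer: True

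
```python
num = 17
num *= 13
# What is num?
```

Trace (tracking num):
num = 17  # -> num = 17
num *= 13  # -> num = 221

Answer: 221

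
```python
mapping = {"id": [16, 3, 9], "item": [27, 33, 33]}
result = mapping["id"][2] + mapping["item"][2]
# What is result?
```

Trace (tracking result):
mapping = {'id': [16, 3, 9], 'item': [27, 33, 33]}  # -> mapping = {'id': [16, 3, 9], 'item': [27, 33, 33]}
result = mapping['id'][2] + mapping['item'][2]  # -> result = 42

Answer: 42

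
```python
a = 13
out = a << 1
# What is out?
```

Trace (tracking out):
a = 13  # -> a = 13
out = a << 1  # -> out = 26

Answer: 26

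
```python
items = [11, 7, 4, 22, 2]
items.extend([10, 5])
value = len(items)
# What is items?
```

Trace (tracking items):
items = [11, 7, 4, 22, 2]  # -> items = [11, 7, 4, 22, 2]
items.extend([10, 5])  # -> items = [11, 7, 4, 22, 2, 10, 5]
value = len(items)  # -> value = 7

Answer: [11, 7, 4, 22, 2, 10, 5]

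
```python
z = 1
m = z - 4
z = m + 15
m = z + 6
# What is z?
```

Trace (tracking z):
z = 1  # -> z = 1
m = z - 4  # -> m = -3
z = m + 15  # -> z = 12
m = z + 6  # -> m = 18

Answer: 12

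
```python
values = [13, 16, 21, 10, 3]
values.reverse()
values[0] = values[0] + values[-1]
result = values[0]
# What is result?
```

Answer: 16

Derivation:
Trace (tracking result):
values = [13, 16, 21, 10, 3]  # -> values = [13, 16, 21, 10, 3]
values.reverse()  # -> values = [3, 10, 21, 16, 13]
values[0] = values[0] + values[-1]  # -> values = [16, 10, 21, 16, 13]
result = values[0]  # -> result = 16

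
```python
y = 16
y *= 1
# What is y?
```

Trace (tracking y):
y = 16  # -> y = 16
y *= 1  # -> y = 16

Answer: 16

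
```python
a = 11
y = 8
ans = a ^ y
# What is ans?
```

Trace (tracking ans):
a = 11  # -> a = 11
y = 8  # -> y = 8
ans = a ^ y  # -> ans = 3

Answer: 3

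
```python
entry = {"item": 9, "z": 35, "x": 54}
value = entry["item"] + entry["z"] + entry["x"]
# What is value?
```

Trace (tracking value):
entry = {'item': 9, 'z': 35, 'x': 54}  # -> entry = {'item': 9, 'z': 35, 'x': 54}
value = entry['item'] + entry['z'] + entry['x']  # -> value = 98

Answer: 98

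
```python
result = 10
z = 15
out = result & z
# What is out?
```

Answer: 10

Derivation:
Trace (tracking out):
result = 10  # -> result = 10
z = 15  # -> z = 15
out = result & z  # -> out = 10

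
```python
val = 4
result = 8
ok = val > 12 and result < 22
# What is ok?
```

Answer: False

Derivation:
Trace (tracking ok):
val = 4  # -> val = 4
result = 8  # -> result = 8
ok = val > 12 and result < 22  # -> ok = False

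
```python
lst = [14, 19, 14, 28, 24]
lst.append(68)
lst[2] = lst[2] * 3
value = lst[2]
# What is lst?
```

Trace (tracking lst):
lst = [14, 19, 14, 28, 24]  # -> lst = [14, 19, 14, 28, 24]
lst.append(68)  # -> lst = [14, 19, 14, 28, 24, 68]
lst[2] = lst[2] * 3  # -> lst = [14, 19, 42, 28, 24, 68]
value = lst[2]  # -> value = 42

Answer: [14, 19, 42, 28, 24, 68]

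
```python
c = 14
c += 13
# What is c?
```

Answer: 27

Derivation:
Trace (tracking c):
c = 14  # -> c = 14
c += 13  # -> c = 27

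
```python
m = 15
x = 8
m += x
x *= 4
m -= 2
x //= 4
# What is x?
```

Trace (tracking x):
m = 15  # -> m = 15
x = 8  # -> x = 8
m += x  # -> m = 23
x *= 4  # -> x = 32
m -= 2  # -> m = 21
x //= 4  # -> x = 8

Answer: 8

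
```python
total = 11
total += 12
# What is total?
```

Trace (tracking total):
total = 11  # -> total = 11
total += 12  # -> total = 23

Answer: 23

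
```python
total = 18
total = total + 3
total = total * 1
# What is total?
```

Answer: 21

Derivation:
Trace (tracking total):
total = 18  # -> total = 18
total = total + 3  # -> total = 21
total = total * 1  # -> total = 21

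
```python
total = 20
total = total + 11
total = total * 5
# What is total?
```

Answer: 155

Derivation:
Trace (tracking total):
total = 20  # -> total = 20
total = total + 11  # -> total = 31
total = total * 5  # -> total = 155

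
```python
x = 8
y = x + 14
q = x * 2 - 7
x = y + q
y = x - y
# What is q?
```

Answer: 9

Derivation:
Trace (tracking q):
x = 8  # -> x = 8
y = x + 14  # -> y = 22
q = x * 2 - 7  # -> q = 9
x = y + q  # -> x = 31
y = x - y  # -> y = 9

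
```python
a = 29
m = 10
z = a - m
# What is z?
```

Trace (tracking z):
a = 29  # -> a = 29
m = 10  # -> m = 10
z = a - m  # -> z = 19

Answer: 19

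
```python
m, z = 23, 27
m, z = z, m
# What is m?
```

Trace (tracking m):
m, z = (23, 27)  # -> m = 23, z = 27
m, z = (z, m)  # -> m = 27, z = 23

Answer: 27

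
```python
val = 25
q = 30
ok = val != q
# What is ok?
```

Answer: True

Derivation:
Trace (tracking ok):
val = 25  # -> val = 25
q = 30  # -> q = 30
ok = val != q  # -> ok = True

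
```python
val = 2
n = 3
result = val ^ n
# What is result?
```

Trace (tracking result):
val = 2  # -> val = 2
n = 3  # -> n = 3
result = val ^ n  # -> result = 1

Answer: 1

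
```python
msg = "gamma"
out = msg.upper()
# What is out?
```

Trace (tracking out):
msg = 'gamma'  # -> msg = 'gamma'
out = msg.upper()  # -> out = 'GAMMA'

Answer: 'GAMMA'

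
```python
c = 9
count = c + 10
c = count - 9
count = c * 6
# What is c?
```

Answer: 10

Derivation:
Trace (tracking c):
c = 9  # -> c = 9
count = c + 10  # -> count = 19
c = count - 9  # -> c = 10
count = c * 6  # -> count = 60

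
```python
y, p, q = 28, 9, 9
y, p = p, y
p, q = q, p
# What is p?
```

Trace (tracking p):
y, p, q = (28, 9, 9)  # -> y = 28, p = 9, q = 9
y, p = (p, y)  # -> y = 9, p = 28
p, q = (q, p)  # -> p = 9, q = 28

Answer: 9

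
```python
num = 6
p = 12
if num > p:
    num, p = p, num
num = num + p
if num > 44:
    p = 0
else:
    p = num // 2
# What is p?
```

Answer: 9

Derivation:
Trace (tracking p):
num = 6  # -> num = 6
p = 12  # -> p = 12
if num > p:  # condition is False
num = num + p  # -> num = 18
if num > 44:  # condition is False
else:
    p = num // 2  # -> p = 9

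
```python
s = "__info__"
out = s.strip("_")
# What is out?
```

Answer: 'info'

Derivation:
Trace (tracking out):
s = '__info__'  # -> s = '__info__'
out = s.strip('_')  # -> out = 'info'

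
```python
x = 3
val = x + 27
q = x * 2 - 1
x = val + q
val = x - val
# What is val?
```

Trace (tracking val):
x = 3  # -> x = 3
val = x + 27  # -> val = 30
q = x * 2 - 1  # -> q = 5
x = val + q  # -> x = 35
val = x - val  # -> val = 5

Answer: 5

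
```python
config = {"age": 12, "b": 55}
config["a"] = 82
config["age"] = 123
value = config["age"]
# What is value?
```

Answer: 123

Derivation:
Trace (tracking value):
config = {'age': 12, 'b': 55}  # -> config = {'age': 12, 'b': 55}
config['a'] = 82  # -> config = {'age': 12, 'b': 55, 'a': 82}
config['age'] = 123  # -> config = {'age': 123, 'b': 55, 'a': 82}
value = config['age']  # -> value = 123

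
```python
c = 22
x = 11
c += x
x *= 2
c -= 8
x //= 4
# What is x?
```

Trace (tracking x):
c = 22  # -> c = 22
x = 11  # -> x = 11
c += x  # -> c = 33
x *= 2  # -> x = 22
c -= 8  # -> c = 25
x //= 4  # -> x = 5

Answer: 5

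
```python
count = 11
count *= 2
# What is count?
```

Trace (tracking count):
count = 11  # -> count = 11
count *= 2  # -> count = 22

Answer: 22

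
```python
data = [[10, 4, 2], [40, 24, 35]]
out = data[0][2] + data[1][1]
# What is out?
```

Answer: 26

Derivation:
Trace (tracking out):
data = [[10, 4, 2], [40, 24, 35]]  # -> data = [[10, 4, 2], [40, 24, 35]]
out = data[0][2] + data[1][1]  # -> out = 26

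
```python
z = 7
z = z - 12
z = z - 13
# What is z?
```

Answer: -18

Derivation:
Trace (tracking z):
z = 7  # -> z = 7
z = z - 12  # -> z = -5
z = z - 13  # -> z = -18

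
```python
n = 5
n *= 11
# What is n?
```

Answer: 55

Derivation:
Trace (tracking n):
n = 5  # -> n = 5
n *= 11  # -> n = 55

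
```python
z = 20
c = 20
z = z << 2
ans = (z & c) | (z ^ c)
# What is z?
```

Answer: 80

Derivation:
Trace (tracking z):
z = 20  # -> z = 20
c = 20  # -> c = 20
z = z << 2  # -> z = 80
ans = z & c | z ^ c  # -> ans = 84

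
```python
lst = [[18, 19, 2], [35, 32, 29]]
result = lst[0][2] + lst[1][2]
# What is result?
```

Trace (tracking result):
lst = [[18, 19, 2], [35, 32, 29]]  # -> lst = [[18, 19, 2], [35, 32, 29]]
result = lst[0][2] + lst[1][2]  # -> result = 31

Answer: 31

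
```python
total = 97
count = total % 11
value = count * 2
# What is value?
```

Trace (tracking value):
total = 97  # -> total = 97
count = total % 11  # -> count = 9
value = count * 2  # -> value = 18

Answer: 18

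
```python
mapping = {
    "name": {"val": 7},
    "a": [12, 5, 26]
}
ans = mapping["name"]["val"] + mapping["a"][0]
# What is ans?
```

Answer: 19

Derivation:
Trace (tracking ans):
mapping = {'name': {'val': 7}, 'a': [12, 5, 26]}  # -> mapping = {'name': {'val': 7}, 'a': [12, 5, 26]}
ans = mapping['name']['val'] + mapping['a'][0]  # -> ans = 19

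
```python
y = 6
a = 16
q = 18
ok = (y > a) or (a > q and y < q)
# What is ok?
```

Answer: False

Derivation:
Trace (tracking ok):
y = 6  # -> y = 6
a = 16  # -> a = 16
q = 18  # -> q = 18
ok = y > a or (a > q and y < q)  # -> ok = False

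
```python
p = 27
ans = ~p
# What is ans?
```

Answer: -28

Derivation:
Trace (tracking ans):
p = 27  # -> p = 27
ans = ~p  # -> ans = -28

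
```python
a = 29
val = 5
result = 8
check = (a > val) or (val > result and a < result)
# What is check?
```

Trace (tracking check):
a = 29  # -> a = 29
val = 5  # -> val = 5
result = 8  # -> result = 8
check = a > val or (val > result and a < result)  # -> check = True

Answer: True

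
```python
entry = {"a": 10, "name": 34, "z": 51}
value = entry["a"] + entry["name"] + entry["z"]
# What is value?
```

Trace (tracking value):
entry = {'a': 10, 'name': 34, 'z': 51}  # -> entry = {'a': 10, 'name': 34, 'z': 51}
value = entry['a'] + entry['name'] + entry['z']  # -> value = 95

Answer: 95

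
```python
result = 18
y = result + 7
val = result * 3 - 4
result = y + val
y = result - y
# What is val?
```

Trace (tracking val):
result = 18  # -> result = 18
y = result + 7  # -> y = 25
val = result * 3 - 4  # -> val = 50
result = y + val  # -> result = 75
y = result - y  # -> y = 50

Answer: 50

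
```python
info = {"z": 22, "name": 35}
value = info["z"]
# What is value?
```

Answer: 22

Derivation:
Trace (tracking value):
info = {'z': 22, 'name': 35}  # -> info = {'z': 22, 'name': 35}
value = info['z']  # -> value = 22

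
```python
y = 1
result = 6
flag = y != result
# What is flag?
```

Trace (tracking flag):
y = 1  # -> y = 1
result = 6  # -> result = 6
flag = y != result  # -> flag = True

Answer: True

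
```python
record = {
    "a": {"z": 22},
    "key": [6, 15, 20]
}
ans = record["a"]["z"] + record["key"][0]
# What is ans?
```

Answer: 28

Derivation:
Trace (tracking ans):
record = {'a': {'z': 22}, 'key': [6, 15, 20]}  # -> record = {'a': {'z': 22}, 'key': [6, 15, 20]}
ans = record['a']['z'] + record['key'][0]  # -> ans = 28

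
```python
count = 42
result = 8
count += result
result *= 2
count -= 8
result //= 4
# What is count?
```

Trace (tracking count):
count = 42  # -> count = 42
result = 8  # -> result = 8
count += result  # -> count = 50
result *= 2  # -> result = 16
count -= 8  # -> count = 42
result //= 4  # -> result = 4

Answer: 42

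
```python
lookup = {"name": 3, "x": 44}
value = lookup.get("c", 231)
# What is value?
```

Answer: 231

Derivation:
Trace (tracking value):
lookup = {'name': 3, 'x': 44}  # -> lookup = {'name': 3, 'x': 44}
value = lookup.get('c', 231)  # -> value = 231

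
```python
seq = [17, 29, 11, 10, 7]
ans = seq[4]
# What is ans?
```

Trace (tracking ans):
seq = [17, 29, 11, 10, 7]  # -> seq = [17, 29, 11, 10, 7]
ans = seq[4]  # -> ans = 7

Answer: 7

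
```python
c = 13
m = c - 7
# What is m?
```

Answer: 6

Derivation:
Trace (tracking m):
c = 13  # -> c = 13
m = c - 7  # -> m = 6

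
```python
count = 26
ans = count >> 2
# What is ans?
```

Trace (tracking ans):
count = 26  # -> count = 26
ans = count >> 2  # -> ans = 6

Answer: 6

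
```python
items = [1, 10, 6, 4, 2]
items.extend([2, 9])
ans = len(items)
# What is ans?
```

Trace (tracking ans):
items = [1, 10, 6, 4, 2]  # -> items = [1, 10, 6, 4, 2]
items.extend([2, 9])  # -> items = [1, 10, 6, 4, 2, 2, 9]
ans = len(items)  # -> ans = 7

Answer: 7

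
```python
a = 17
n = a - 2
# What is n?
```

Answer: 15

Derivation:
Trace (tracking n):
a = 17  # -> a = 17
n = a - 2  # -> n = 15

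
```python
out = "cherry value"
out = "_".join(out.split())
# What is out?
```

Answer: 'cherry_value'

Derivation:
Trace (tracking out):
out = 'cherry value'  # -> out = 'cherry value'
out = '_'.join(out.split())  # -> out = 'cherry_value'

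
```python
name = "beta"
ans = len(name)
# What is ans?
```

Trace (tracking ans):
name = 'beta'  # -> name = 'beta'
ans = len(name)  # -> ans = 4

Answer: 4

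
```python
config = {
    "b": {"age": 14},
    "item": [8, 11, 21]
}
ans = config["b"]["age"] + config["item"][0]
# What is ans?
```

Trace (tracking ans):
config = {'b': {'age': 14}, 'item': [8, 11, 21]}  # -> config = {'b': {'age': 14}, 'item': [8, 11, 21]}
ans = config['b']['age'] + config['item'][0]  # -> ans = 22

Answer: 22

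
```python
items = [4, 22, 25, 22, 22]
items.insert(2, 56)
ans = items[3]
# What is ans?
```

Answer: 25

Derivation:
Trace (tracking ans):
items = [4, 22, 25, 22, 22]  # -> items = [4, 22, 25, 22, 22]
items.insert(2, 56)  # -> items = [4, 22, 56, 25, 22, 22]
ans = items[3]  # -> ans = 25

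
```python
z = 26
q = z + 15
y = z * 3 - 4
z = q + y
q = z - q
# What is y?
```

Trace (tracking y):
z = 26  # -> z = 26
q = z + 15  # -> q = 41
y = z * 3 - 4  # -> y = 74
z = q + y  # -> z = 115
q = z - q  # -> q = 74

Answer: 74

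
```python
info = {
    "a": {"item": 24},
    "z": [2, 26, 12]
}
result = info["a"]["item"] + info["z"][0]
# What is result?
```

Answer: 26

Derivation:
Trace (tracking result):
info = {'a': {'item': 24}, 'z': [2, 26, 12]}  # -> info = {'a': {'item': 24}, 'z': [2, 26, 12]}
result = info['a']['item'] + info['z'][0]  # -> result = 26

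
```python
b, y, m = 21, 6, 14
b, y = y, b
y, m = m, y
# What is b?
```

Trace (tracking b):
b, y, m = (21, 6, 14)  # -> b = 21, y = 6, m = 14
b, y = (y, b)  # -> b = 6, y = 21
y, m = (m, y)  # -> y = 14, m = 21

Answer: 6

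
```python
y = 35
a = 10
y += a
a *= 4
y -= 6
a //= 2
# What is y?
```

Answer: 39

Derivation:
Trace (tracking y):
y = 35  # -> y = 35
a = 10  # -> a = 10
y += a  # -> y = 45
a *= 4  # -> a = 40
y -= 6  # -> y = 39
a //= 2  # -> a = 20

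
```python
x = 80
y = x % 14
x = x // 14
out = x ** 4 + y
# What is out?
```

Answer: 635

Derivation:
Trace (tracking out):
x = 80  # -> x = 80
y = x % 14  # -> y = 10
x = x // 14  # -> x = 5
out = x ** 4 + y  # -> out = 635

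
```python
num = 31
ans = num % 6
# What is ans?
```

Trace (tracking ans):
num = 31  # -> num = 31
ans = num % 6  # -> ans = 1

Answer: 1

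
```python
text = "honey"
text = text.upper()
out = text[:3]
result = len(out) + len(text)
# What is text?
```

Trace (tracking text):
text = 'honey'  # -> text = 'honey'
text = text.upper()  # -> text = 'HONEY'
out = text[:3]  # -> out = 'HON'
result = len(out) + len(text)  # -> result = 8

Answer: 'HONEY'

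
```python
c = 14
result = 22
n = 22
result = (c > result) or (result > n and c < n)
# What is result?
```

Answer: False

Derivation:
Trace (tracking result):
c = 14  # -> c = 14
result = 22  # -> result = 22
n = 22  # -> n = 22
result = c > result or (result > n and c < n)  # -> result = False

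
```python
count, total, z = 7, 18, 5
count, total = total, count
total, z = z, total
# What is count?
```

Answer: 18

Derivation:
Trace (tracking count):
count, total, z = (7, 18, 5)  # -> count = 7, total = 18, z = 5
count, total = (total, count)  # -> count = 18, total = 7
total, z = (z, total)  # -> total = 5, z = 7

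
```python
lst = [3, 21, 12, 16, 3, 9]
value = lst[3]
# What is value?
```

Answer: 16

Derivation:
Trace (tracking value):
lst = [3, 21, 12, 16, 3, 9]  # -> lst = [3, 21, 12, 16, 3, 9]
value = lst[3]  # -> value = 16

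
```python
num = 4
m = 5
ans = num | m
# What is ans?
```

Answer: 5

Derivation:
Trace (tracking ans):
num = 4  # -> num = 4
m = 5  # -> m = 5
ans = num | m  # -> ans = 5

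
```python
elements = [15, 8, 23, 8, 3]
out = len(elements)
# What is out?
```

Answer: 5

Derivation:
Trace (tracking out):
elements = [15, 8, 23, 8, 3]  # -> elements = [15, 8, 23, 8, 3]
out = len(elements)  # -> out = 5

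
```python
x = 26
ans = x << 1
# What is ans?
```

Answer: 52

Derivation:
Trace (tracking ans):
x = 26  # -> x = 26
ans = x << 1  # -> ans = 52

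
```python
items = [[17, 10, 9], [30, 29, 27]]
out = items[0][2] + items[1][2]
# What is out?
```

Trace (tracking out):
items = [[17, 10, 9], [30, 29, 27]]  # -> items = [[17, 10, 9], [30, 29, 27]]
out = items[0][2] + items[1][2]  # -> out = 36

Answer: 36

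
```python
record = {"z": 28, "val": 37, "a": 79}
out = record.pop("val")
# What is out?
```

Trace (tracking out):
record = {'z': 28, 'val': 37, 'a': 79}  # -> record = {'z': 28, 'val': 37, 'a': 79}
out = record.pop('val')  # -> out = 37

Answer: 37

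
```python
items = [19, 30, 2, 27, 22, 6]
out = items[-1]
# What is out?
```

Answer: 6

Derivation:
Trace (tracking out):
items = [19, 30, 2, 27, 22, 6]  # -> items = [19, 30, 2, 27, 22, 6]
out = items[-1]  # -> out = 6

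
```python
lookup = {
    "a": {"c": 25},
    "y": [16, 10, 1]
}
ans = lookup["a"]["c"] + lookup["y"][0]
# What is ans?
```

Trace (tracking ans):
lookup = {'a': {'c': 25}, 'y': [16, 10, 1]}  # -> lookup = {'a': {'c': 25}, 'y': [16, 10, 1]}
ans = lookup['a']['c'] + lookup['y'][0]  # -> ans = 41

Answer: 41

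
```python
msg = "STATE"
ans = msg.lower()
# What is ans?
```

Answer: 'state'

Derivation:
Trace (tracking ans):
msg = 'STATE'  # -> msg = 'STATE'
ans = msg.lower()  # -> ans = 'state'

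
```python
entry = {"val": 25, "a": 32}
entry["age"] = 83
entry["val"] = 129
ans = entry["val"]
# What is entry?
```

Trace (tracking entry):
entry = {'val': 25, 'a': 32}  # -> entry = {'val': 25, 'a': 32}
entry['age'] = 83  # -> entry = {'val': 25, 'a': 32, 'age': 83}
entry['val'] = 129  # -> entry = {'val': 129, 'a': 32, 'age': 83}
ans = entry['val']  # -> ans = 129

Answer: {'val': 129, 'a': 32, 'age': 83}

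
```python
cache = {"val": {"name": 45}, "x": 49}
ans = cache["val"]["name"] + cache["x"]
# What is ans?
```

Answer: 94

Derivation:
Trace (tracking ans):
cache = {'val': {'name': 45}, 'x': 49}  # -> cache = {'val': {'name': 45}, 'x': 49}
ans = cache['val']['name'] + cache['x']  # -> ans = 94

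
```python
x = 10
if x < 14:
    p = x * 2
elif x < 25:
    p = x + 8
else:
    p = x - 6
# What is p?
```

Trace (tracking p):
x = 10  # -> x = 10
if x < 14:  # condition is True
    p = x * 2  # -> p = 20

Answer: 20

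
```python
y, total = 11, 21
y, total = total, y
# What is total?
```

Answer: 11

Derivation:
Trace (tracking total):
y, total = (11, 21)  # -> y = 11, total = 21
y, total = (total, y)  # -> y = 21, total = 11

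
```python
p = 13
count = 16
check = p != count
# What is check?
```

Answer: True

Derivation:
Trace (tracking check):
p = 13  # -> p = 13
count = 16  # -> count = 16
check = p != count  # -> check = True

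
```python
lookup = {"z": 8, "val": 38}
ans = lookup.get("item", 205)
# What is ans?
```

Answer: 205

Derivation:
Trace (tracking ans):
lookup = {'z': 8, 'val': 38}  # -> lookup = {'z': 8, 'val': 38}
ans = lookup.get('item', 205)  # -> ans = 205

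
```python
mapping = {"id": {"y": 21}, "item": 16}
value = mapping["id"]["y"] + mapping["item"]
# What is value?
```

Answer: 37

Derivation:
Trace (tracking value):
mapping = {'id': {'y': 21}, 'item': 16}  # -> mapping = {'id': {'y': 21}, 'item': 16}
value = mapping['id']['y'] + mapping['item']  # -> value = 37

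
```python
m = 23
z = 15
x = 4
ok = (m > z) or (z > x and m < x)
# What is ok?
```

Answer: True

Derivation:
Trace (tracking ok):
m = 23  # -> m = 23
z = 15  # -> z = 15
x = 4  # -> x = 4
ok = m > z or (z > x and m < x)  # -> ok = True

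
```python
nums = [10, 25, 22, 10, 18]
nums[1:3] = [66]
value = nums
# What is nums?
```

Answer: [10, 66, 10, 18]

Derivation:
Trace (tracking nums):
nums = [10, 25, 22, 10, 18]  # -> nums = [10, 25, 22, 10, 18]
nums[1:3] = [66]  # -> nums = [10, 66, 10, 18]
value = nums  # -> value = [10, 66, 10, 18]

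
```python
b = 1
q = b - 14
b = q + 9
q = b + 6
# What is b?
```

Trace (tracking b):
b = 1  # -> b = 1
q = b - 14  # -> q = -13
b = q + 9  # -> b = -4
q = b + 6  # -> q = 2

Answer: -4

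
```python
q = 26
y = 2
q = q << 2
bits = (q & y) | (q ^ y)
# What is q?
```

Answer: 104

Derivation:
Trace (tracking q):
q = 26  # -> q = 26
y = 2  # -> y = 2
q = q << 2  # -> q = 104
bits = q & y | q ^ y  # -> bits = 106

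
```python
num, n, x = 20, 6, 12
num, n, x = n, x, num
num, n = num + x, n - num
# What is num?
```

Trace (tracking num):
num, n, x = (20, 6, 12)  # -> num = 20, n = 6, x = 12
num, n, x = (n, x, num)  # -> num = 6, n = 12, x = 20
num, n = (num + x, n - num)  # -> num = 26, n = 6

Answer: 26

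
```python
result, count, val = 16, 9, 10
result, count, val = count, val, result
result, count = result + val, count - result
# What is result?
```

Answer: 25

Derivation:
Trace (tracking result):
result, count, val = (16, 9, 10)  # -> result = 16, count = 9, val = 10
result, count, val = (count, val, result)  # -> result = 9, count = 10, val = 16
result, count = (result + val, count - result)  # -> result = 25, count = 1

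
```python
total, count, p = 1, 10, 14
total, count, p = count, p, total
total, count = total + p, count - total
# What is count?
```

Answer: 4

Derivation:
Trace (tracking count):
total, count, p = (1, 10, 14)  # -> total = 1, count = 10, p = 14
total, count, p = (count, p, total)  # -> total = 10, count = 14, p = 1
total, count = (total + p, count - total)  # -> total = 11, count = 4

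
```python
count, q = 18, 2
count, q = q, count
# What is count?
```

Trace (tracking count):
count, q = (18, 2)  # -> count = 18, q = 2
count, q = (q, count)  # -> count = 2, q = 18

Answer: 2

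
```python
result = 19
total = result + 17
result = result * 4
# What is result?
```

Answer: 76

Derivation:
Trace (tracking result):
result = 19  # -> result = 19
total = result + 17  # -> total = 36
result = result * 4  # -> result = 76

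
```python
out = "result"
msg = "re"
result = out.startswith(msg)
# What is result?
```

Answer: True

Derivation:
Trace (tracking result):
out = 'result'  # -> out = 'result'
msg = 're'  # -> msg = 're'
result = out.startswith(msg)  # -> result = True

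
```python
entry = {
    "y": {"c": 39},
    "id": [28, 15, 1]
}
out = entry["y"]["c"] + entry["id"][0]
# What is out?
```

Answer: 67

Derivation:
Trace (tracking out):
entry = {'y': {'c': 39}, 'id': [28, 15, 1]}  # -> entry = {'y': {'c': 39}, 'id': [28, 15, 1]}
out = entry['y']['c'] + entry['id'][0]  # -> out = 67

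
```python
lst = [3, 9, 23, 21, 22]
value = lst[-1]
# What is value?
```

Answer: 22

Derivation:
Trace (tracking value):
lst = [3, 9, 23, 21, 22]  # -> lst = [3, 9, 23, 21, 22]
value = lst[-1]  # -> value = 22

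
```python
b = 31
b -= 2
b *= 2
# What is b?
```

Answer: 58

Derivation:
Trace (tracking b):
b = 31  # -> b = 31
b -= 2  # -> b = 29
b *= 2  # -> b = 58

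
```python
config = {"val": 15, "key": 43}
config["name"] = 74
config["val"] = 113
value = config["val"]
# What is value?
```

Trace (tracking value):
config = {'val': 15, 'key': 43}  # -> config = {'val': 15, 'key': 43}
config['name'] = 74  # -> config = {'val': 15, 'key': 43, 'name': 74}
config['val'] = 113  # -> config = {'val': 113, 'key': 43, 'name': 74}
value = config['val']  # -> value = 113

Answer: 113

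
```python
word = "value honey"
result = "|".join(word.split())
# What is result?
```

Answer: 'value|honey'

Derivation:
Trace (tracking result):
word = 'value honey'  # -> word = 'value honey'
result = '|'.join(word.split())  # -> result = 'value|honey'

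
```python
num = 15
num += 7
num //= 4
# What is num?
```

Trace (tracking num):
num = 15  # -> num = 15
num += 7  # -> num = 22
num //= 4  # -> num = 5

Answer: 5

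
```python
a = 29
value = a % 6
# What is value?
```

Answer: 5

Derivation:
Trace (tracking value):
a = 29  # -> a = 29
value = a % 6  # -> value = 5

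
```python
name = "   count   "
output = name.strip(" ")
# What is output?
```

Trace (tracking output):
name = '   count   '  # -> name = '   count   '
output = name.strip(' ')  # -> output = 'count'

Answer: 'count'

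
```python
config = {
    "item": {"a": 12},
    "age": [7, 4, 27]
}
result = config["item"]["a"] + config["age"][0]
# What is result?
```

Trace (tracking result):
config = {'item': {'a': 12}, 'age': [7, 4, 27]}  # -> config = {'item': {'a': 12}, 'age': [7, 4, 27]}
result = config['item']['a'] + config['age'][0]  # -> result = 19

Answer: 19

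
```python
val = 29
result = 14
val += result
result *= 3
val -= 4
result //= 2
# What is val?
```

Trace (tracking val):
val = 29  # -> val = 29
result = 14  # -> result = 14
val += result  # -> val = 43
result *= 3  # -> result = 42
val -= 4  # -> val = 39
result //= 2  # -> result = 21

Answer: 39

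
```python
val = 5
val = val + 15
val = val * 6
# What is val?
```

Answer: 120

Derivation:
Trace (tracking val):
val = 5  # -> val = 5
val = val + 15  # -> val = 20
val = val * 6  # -> val = 120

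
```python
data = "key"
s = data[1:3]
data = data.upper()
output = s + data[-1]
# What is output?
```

Answer: 'eyY'

Derivation:
Trace (tracking output):
data = 'key'  # -> data = 'key'
s = data[1:3]  # -> s = 'ey'
data = data.upper()  # -> data = 'KEY'
output = s + data[-1]  # -> output = 'eyY'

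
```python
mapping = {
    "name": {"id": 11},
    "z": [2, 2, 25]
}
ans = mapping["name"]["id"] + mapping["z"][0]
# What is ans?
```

Answer: 13

Derivation:
Trace (tracking ans):
mapping = {'name': {'id': 11}, 'z': [2, 2, 25]}  # -> mapping = {'name': {'id': 11}, 'z': [2, 2, 25]}
ans = mapping['name']['id'] + mapping['z'][0]  # -> ans = 13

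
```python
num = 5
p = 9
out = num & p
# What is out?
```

Trace (tracking out):
num = 5  # -> num = 5
p = 9  # -> p = 9
out = num & p  # -> out = 1

Answer: 1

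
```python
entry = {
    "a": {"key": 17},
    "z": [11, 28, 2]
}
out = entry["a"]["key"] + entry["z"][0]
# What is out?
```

Trace (tracking out):
entry = {'a': {'key': 17}, 'z': [11, 28, 2]}  # -> entry = {'a': {'key': 17}, 'z': [11, 28, 2]}
out = entry['a']['key'] + entry['z'][0]  # -> out = 28

Answer: 28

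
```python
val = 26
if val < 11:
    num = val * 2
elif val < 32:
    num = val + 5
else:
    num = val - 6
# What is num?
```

Answer: 31

Derivation:
Trace (tracking num):
val = 26  # -> val = 26
if val < 11:  # condition is False
elif val < 32:  # condition is True
    num = val + 5  # -> num = 31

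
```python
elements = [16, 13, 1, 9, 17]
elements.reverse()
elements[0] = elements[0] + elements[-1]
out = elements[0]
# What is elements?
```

Answer: [33, 9, 1, 13, 16]

Derivation:
Trace (tracking elements):
elements = [16, 13, 1, 9, 17]  # -> elements = [16, 13, 1, 9, 17]
elements.reverse()  # -> elements = [17, 9, 1, 13, 16]
elements[0] = elements[0] + elements[-1]  # -> elements = [33, 9, 1, 13, 16]
out = elements[0]  # -> out = 33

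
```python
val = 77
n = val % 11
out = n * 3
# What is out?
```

Trace (tracking out):
val = 77  # -> val = 77
n = val % 11  # -> n = 0
out = n * 3  # -> out = 0

Answer: 0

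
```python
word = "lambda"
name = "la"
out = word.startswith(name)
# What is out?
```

Trace (tracking out):
word = 'lambda'  # -> word = 'lambda'
name = 'la'  # -> name = 'la'
out = word.startswith(name)  # -> out = True

Answer: True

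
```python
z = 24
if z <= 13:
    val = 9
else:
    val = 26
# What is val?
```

Trace (tracking val):
z = 24  # -> z = 24
if z <= 13:  # condition is False
else:
    val = 26  # -> val = 26

Answer: 26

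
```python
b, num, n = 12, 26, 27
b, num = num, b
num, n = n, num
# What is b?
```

Answer: 26

Derivation:
Trace (tracking b):
b, num, n = (12, 26, 27)  # -> b = 12, num = 26, n = 27
b, num = (num, b)  # -> b = 26, num = 12
num, n = (n, num)  # -> num = 27, n = 12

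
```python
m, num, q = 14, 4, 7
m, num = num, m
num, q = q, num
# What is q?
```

Trace (tracking q):
m, num, q = (14, 4, 7)  # -> m = 14, num = 4, q = 7
m, num = (num, m)  # -> m = 4, num = 14
num, q = (q, num)  # -> num = 7, q = 14

Answer: 14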